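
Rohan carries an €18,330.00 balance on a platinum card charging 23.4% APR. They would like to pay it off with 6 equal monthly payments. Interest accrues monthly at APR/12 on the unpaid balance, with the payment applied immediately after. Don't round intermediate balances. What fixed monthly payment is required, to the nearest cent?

Monthly rate r = 23.4%/12 = 1.95% = 0.0195.
Level-payment amortization: P = B₀·r / (1 − (1+r)^(−n)) = 18330.00·0.0195 / (1 − 1.0195^(−6)).
Denominator 1 − (1+r)^(−6) = 0.109412451.
P = 357.435 / 0.109412451 ≈ 3266.86.

€3,266.86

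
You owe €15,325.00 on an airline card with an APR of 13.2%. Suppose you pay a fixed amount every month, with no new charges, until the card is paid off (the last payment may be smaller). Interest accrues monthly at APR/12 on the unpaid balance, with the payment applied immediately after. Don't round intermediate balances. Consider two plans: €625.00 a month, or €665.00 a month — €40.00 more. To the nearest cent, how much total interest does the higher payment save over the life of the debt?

Monthly rate r = 13.2%/12 = 1.1% = 0.011.
At €625.00/mo: n = ⌈−ln(1 − rB₀/P)/ln(1+r)⌉ = 29 payments (last €458.22); total interest = total paid − €15,325.00 = €2,633.22.
At €665.00/mo: 27 payments (last €481.92); total interest €2,446.92.
Interest saved = €2,633.22 − €2,446.92 = €186.30.

€186.30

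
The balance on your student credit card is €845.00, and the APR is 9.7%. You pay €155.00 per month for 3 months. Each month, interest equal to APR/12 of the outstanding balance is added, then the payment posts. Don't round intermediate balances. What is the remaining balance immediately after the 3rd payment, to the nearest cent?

€396.89

Monthly rate r = 9.7%/12 = 0.808333% = 0.00808333.
Each month: B ← B·(1+r) − €155.00.
Month 1: interest €6.83; balance after payment €696.83.
Month 2: interest €5.63; balance after payment €547.46.
Month 3: interest €4.43; balance after payment €396.89.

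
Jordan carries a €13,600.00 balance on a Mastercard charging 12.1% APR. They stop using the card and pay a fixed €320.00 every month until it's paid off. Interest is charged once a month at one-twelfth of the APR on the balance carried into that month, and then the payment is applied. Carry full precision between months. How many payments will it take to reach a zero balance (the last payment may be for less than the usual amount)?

Monthly rate r = 12.1%/12 = 1.00833% = 0.0100833.
Recurrence: B ← B·(1+r) − €320.00.
Month 1: interest €137.13; balance after payment €13,417.13.
Month 2: interest €135.29; balance after payment €13,232.42.
Closed form: n = −ln(1 − rB₀/P)/ln(1+r) = −ln(0.57146)/ln(1.01008) ≈ 55.773, so the balance reaches zero during payment 56.

56 months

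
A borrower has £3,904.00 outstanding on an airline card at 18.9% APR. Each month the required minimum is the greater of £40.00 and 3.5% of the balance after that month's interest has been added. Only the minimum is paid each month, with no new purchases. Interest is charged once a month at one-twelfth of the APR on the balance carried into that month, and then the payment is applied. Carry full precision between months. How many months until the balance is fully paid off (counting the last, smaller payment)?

Monthly rate r = 18.9%/12 = 1.575% = 0.01575.
While 3.5% of the post-interest balance exceeds £40.00, each month B ← (B·(1+r))·(1 − 0.035), i.e. B shrinks by the factor (1+r)·0.965 = 0.9802.
This holds for months 1–63. Entering month 64 the balance is £1,107.39; 3.5% of the post-interest balance is now below £40.00, so the flat £40.00 minimum applies from here.
From month 64 a fixed £40.00 at rate r clears £1,107.39 in 37 more payments. Total: 63 + 37 = 100 months.

100 months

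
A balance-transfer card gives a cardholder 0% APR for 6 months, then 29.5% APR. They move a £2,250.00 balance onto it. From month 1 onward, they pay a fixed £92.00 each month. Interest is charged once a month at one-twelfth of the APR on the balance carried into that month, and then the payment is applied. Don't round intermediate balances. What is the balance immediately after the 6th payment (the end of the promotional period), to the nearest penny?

£1,698.00

Promo months 1–6 at r₀ = 0%/12 = 0; months 7+ at r₁ = 29.5%/12 = 0.0245833.
After month 6 (no interest yet): B = £2,250.00 − 6·£92.00 = £1,698.00.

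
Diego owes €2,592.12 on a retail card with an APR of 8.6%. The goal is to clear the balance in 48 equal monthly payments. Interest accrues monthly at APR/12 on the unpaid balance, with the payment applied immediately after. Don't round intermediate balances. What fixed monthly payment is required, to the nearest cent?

€64.01

Monthly rate r = 8.6%/12 = 0.716667% = 0.00716667.
Level-payment amortization: P = B₀·r / (1 − (1+r)^(−n)) = 2592.12·0.00716667 / (1 − 1.00717^(−48)).
Denominator 1 − (1+r)^(−48) = 0.290200818.
P = 18.5769 / 0.290200818 ≈ 64.01.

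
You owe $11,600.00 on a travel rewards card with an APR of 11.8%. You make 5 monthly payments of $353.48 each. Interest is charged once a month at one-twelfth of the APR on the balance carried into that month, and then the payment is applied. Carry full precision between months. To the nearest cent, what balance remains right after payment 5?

$10,379.16

Monthly rate r = 11.8%/12 = 0.983333% = 0.00983333.
Each month: B ← B·(1+r) − $353.48.
Month 1: interest $114.07; balance after payment $11,360.59.
Month 2: interest $111.71; balance after payment $11,118.82.
Month 3: interest $109.34; balance after payment $10,874.67.
Month 4: interest $106.93; balance after payment $10,628.13.
Month 5: interest $104.51; balance after payment $10,379.16.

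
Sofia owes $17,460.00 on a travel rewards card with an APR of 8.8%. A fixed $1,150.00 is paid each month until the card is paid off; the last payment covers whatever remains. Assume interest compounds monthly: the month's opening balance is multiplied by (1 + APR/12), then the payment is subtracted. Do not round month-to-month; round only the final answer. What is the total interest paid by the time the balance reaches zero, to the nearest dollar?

$1,119

Monthly rate r = 8.8%/12 = 0.733333% = 0.00733333.
Payoff takes n = ⌈−ln(1 − rB₀/P)/ln(1+r)⌉ = ⌈16.155⌉ = 17 payments; the last is $179.10.
Total paid = 16·$1,150.00 + $179.10 = $18,579.10.
Total interest = total paid − principal = $18,579.10 − $17,460.00 = $1,119.10.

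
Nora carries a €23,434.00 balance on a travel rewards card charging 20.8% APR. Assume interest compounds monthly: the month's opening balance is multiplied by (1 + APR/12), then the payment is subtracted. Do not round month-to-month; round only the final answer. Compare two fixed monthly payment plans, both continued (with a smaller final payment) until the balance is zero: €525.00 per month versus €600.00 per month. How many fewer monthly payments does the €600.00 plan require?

21 fewer payments

Monthly rate r = 20.8%/12 = 1.73333% = 0.0173333.
At €525.00/mo: n = ⌈−ln(1 − rB₀/P)/ln(1+r)⌉ = 87 payments (last €244.67); total interest = total paid − €23,434.00 = €21,960.67.
At €600.00/mo: 66 payments (last €456.03); total interest €16,022.03.
Payments saved = 87 − 66 = 21.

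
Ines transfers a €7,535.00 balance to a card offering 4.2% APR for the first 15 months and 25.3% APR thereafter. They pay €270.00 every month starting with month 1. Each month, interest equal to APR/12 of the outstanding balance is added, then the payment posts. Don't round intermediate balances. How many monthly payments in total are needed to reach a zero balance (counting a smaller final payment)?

Promo months 1–15 at r₀ = 4.2%/12 = 0.0035; months 16+ at r₁ = 25.3%/12 = 0.0210833.
After month 15: iterate B ← B·(1+r₀) − €270.00 for 15 months → €3,789.68.
Then at r₁ with €270.00/mo: n₂ = −ln(1 − r₁·B/P)/ln(1+r₁) ≈ 16.82 → 17 more payments.

32 months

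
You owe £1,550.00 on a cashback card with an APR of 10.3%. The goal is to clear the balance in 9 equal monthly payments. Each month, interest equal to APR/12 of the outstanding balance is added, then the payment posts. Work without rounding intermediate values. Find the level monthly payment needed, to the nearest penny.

£179.70

Monthly rate r = 10.3%/12 = 0.858333% = 0.00858333.
Level-payment amortization: P = B₀·r / (1 − (1+r)^(−n)) = 1550.00·0.00858333 / (1 − 1.00858^(−9)).
Denominator 1 − (1+r)^(−9) = 0.0740363998.
P = 13.3042 / 0.0740363998 ≈ 179.70.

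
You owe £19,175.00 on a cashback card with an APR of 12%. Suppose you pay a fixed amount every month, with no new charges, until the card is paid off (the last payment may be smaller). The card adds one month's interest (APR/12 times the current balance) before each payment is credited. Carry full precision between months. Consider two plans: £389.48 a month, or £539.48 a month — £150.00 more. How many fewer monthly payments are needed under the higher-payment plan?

24 fewer payments

Monthly rate r = 12%/12 = 1% = 0.01.
At £389.48/mo: n = ⌈−ln(1 − rB₀/P)/ln(1+r)⌉ = 69 payments (last £50.62); total interest = total paid − £19,175.00 = £7,360.26.
At £539.48/mo: 45 payments (last £74.32); total interest £4,636.44.
Payments saved = 69 − 45 = 24.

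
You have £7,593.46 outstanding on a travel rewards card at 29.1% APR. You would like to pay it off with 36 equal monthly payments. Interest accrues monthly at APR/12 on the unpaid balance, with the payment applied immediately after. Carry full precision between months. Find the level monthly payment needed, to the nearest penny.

£318.62

Monthly rate r = 29.1%/12 = 2.425% = 0.02425.
Level-payment amortization: P = B₀·r / (1 − (1+r)^(−n)) = 7593.46·0.02425 / (1 − 1.02425^(−36)).
Denominator 1 − (1+r)^(−36) = 0.577929513.
P = 184.141 / 0.577929513 ≈ 318.62.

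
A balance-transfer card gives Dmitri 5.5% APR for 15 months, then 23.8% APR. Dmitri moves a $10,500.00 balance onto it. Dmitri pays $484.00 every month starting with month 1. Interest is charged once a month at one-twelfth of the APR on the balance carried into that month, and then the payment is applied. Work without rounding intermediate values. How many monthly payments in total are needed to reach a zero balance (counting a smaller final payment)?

24 payments

Promo months 1–15 at r₀ = 5.5%/12 = 0.00458333; months 16+ at r₁ = 23.8%/12 = 0.0198333.
After month 15: iterate B ← B·(1+r₀) − $484.00 for 15 months → $3,747.89.
Then at r₁ with $484.00/mo: n₂ = −ln(1 − r₁·B/P)/ln(1+r₁) ≈ 8.49 → 9 more payments.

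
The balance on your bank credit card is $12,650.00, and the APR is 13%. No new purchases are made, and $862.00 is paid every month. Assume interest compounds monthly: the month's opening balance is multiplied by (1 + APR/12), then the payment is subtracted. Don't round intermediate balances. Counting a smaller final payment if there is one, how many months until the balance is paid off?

17 months

Monthly rate r = 13%/12 = 1.08333% = 0.0108333.
Recurrence: B ← B·(1+r) − $862.00.
Month 1: interest $137.04; balance after payment $11,925.04.
Month 2: interest $129.19; balance after payment $11,192.23.
Closed form: n = −ln(1 − rB₀/P)/ln(1+r) = −ln(0.84102)/ln(1.01083) ≈ 16.069, so the balance reaches zero during payment 17.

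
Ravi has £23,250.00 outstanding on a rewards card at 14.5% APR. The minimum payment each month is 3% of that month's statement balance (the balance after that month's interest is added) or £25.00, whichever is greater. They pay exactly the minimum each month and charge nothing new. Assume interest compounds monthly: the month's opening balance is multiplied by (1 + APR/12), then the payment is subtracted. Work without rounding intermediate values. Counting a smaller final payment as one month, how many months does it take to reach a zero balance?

Monthly rate r = 14.5%/12 = 1.20833% = 0.0120833.
While 3% of the post-interest balance exceeds £25.00, each month B ← (B·(1+r))·(1 − 0.03), i.e. B shrinks by the factor (1+r)·0.97 = 0.98172.
This holds for months 1–182. Entering month 183 the balance is £809.54; 3% of the post-interest balance is now below £25.00, so the flat £25.00 minimum applies from here.
From month 183 a fixed £25.00 at rate r clears £809.54 in 42 more payments. Total: 182 + 42 = 224 months.

224 months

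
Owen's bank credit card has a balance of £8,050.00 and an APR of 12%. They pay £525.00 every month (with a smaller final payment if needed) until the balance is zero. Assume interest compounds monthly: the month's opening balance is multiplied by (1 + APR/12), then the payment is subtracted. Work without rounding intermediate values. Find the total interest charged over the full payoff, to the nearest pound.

£733

Monthly rate r = 12%/12 = 1% = 0.01.
Payoff takes n = ⌈−ln(1 − rB₀/P)/ln(1+r)⌉ = ⌈16.728⌉ = 17 payments; the last is £382.67.
Total paid = 16·£525.00 + £382.67 = £8,782.67.
Total interest = total paid − principal = £8,782.67 − £8,050.00 = £732.67.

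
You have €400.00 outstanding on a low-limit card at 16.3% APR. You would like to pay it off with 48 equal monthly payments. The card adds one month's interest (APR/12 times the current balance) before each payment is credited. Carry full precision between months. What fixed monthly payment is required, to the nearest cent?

Monthly rate r = 16.3%/12 = 1.35833% = 0.0135833.
Level-payment amortization: P = B₀·r / (1 − (1+r)^(−n)) = 400.00·0.0135833 / (1 − 1.01358^(−48)).
Denominator 1 − (1+r)^(−48) = 0.476705842.
P = 5.43333 / 0.476705842 ≈ 11.40.

€11.40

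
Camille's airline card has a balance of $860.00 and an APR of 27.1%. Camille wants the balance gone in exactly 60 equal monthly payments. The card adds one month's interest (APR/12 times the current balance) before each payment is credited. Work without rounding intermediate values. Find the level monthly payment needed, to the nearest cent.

$26.31

Monthly rate r = 27.1%/12 = 2.25833% = 0.0225833.
Level-payment amortization: P = B₀·r / (1 − (1+r)^(−n)) = 860.00·0.0225833 / (1 − 1.02258^(−60)).
Denominator 1 − (1+r)^(−60) = 0.738135036.
P = 19.4217 / 0.738135036 ≈ 26.31.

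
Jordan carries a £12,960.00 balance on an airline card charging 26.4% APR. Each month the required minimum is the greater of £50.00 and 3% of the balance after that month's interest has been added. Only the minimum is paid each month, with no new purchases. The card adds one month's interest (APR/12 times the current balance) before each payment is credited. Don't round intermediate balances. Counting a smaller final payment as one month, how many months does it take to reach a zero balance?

297 months

Monthly rate r = 26.4%/12 = 2.2% = 0.022.
While 3% of the post-interest balance exceeds £50.00, each month B ← (B·(1+r))·(1 − 0.03), i.e. B shrinks by the factor (1+r)·0.97 = 0.99134.
This holds for months 1–239. Entering month 240 the balance is £1,621.11; 3% of the post-interest balance is now below £50.00, so the flat £50.00 minimum applies from here.
From month 240 a fixed £50.00 at rate r clears £1,621.11 in 58 more payments. Total: 239 + 58 = 297 months.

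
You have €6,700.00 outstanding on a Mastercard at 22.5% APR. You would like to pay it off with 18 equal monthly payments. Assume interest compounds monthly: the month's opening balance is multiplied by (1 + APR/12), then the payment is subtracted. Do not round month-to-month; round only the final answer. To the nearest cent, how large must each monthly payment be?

Monthly rate r = 22.5%/12 = 1.875% = 0.01875.
Level-payment amortization: P = B₀·r / (1 − (1+r)^(−n)) = 6700.00·0.01875 / (1 − 1.01875^(−18)).
Denominator 1 − (1+r)^(−18) = 0.284214645.
P = 125.625 / 0.284214645 ≈ 442.01.

€442.01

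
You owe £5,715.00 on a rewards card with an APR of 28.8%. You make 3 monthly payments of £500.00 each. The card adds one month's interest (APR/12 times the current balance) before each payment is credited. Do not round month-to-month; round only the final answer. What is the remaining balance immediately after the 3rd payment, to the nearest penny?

Monthly rate r = 28.8%/12 = 2.4% = 0.024.
Each month: B ← B·(1+r) − £500.00.
Month 1: interest £137.16; balance after payment £5,352.16.
Month 2: interest £128.45; balance after payment £4,980.61.
Month 3: interest £119.53; balance after payment £4,600.15.

£4,600.15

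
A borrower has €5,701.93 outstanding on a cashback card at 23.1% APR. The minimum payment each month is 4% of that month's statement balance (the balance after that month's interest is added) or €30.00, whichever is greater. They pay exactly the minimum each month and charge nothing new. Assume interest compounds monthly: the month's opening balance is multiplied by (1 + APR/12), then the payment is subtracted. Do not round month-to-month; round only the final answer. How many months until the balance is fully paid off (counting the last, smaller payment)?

Monthly rate r = 23.1%/12 = 1.925% = 0.01925.
While 4% of the post-interest balance exceeds €30.00, each month B ← (B·(1+r))·(1 − 0.04), i.e. B shrinks by the factor (1+r)·0.96 = 0.97848.
This holds for months 1–95. Entering month 96 the balance is €721.87; 4% of the post-interest balance is now below €30.00, so the flat €30.00 minimum applies from here.
From month 96 a fixed €30.00 at rate r clears €721.87 in 33 more payments. Total: 95 + 33 = 128 months.

128 months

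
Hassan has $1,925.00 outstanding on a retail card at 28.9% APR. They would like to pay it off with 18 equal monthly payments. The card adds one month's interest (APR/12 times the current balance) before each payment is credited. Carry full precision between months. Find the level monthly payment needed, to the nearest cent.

Monthly rate r = 28.9%/12 = 2.40833% = 0.0240833.
Level-payment amortization: P = B₀·r / (1 − (1+r)^(−n)) = 1925.00·0.0240833 / (1 − 1.02408^(−18)).
Denominator 1 − (1+r)^(−18) = 0.34842467.
P = 46.3604 / 0.34842467 ≈ 133.06.

$133.06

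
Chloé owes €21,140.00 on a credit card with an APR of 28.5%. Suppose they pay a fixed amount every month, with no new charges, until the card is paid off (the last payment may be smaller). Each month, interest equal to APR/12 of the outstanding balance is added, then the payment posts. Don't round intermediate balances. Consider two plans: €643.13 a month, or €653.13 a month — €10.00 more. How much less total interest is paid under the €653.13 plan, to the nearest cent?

Monthly rate r = 28.5%/12 = 2.375% = 0.02375.
At €643.13/mo: n = ⌈−ln(1 − rB₀/P)/ln(1+r)⌉ = 65 payments (last €411.81); total interest = total paid − €21,140.00 = €20,432.13.
At €653.13/mo: 63 payments (last €247.95); total interest €19,602.01.
Interest saved = €20,432.13 − €19,602.01 = €830.12.

€830.12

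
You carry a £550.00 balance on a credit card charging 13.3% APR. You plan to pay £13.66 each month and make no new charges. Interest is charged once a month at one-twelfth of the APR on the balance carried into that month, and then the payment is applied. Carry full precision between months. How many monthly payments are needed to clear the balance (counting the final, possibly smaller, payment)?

Monthly rate r = 13.3%/12 = 1.10833% = 0.0110833.
Recurrence: B ← B·(1+r) − £13.66.
Month 1: interest £6.10; balance after payment £542.44.
Month 2: interest £6.01; balance after payment £534.79.
Closed form: n = −ln(1 − rB₀/P)/ln(1+r) = −ln(0.55375)/ln(1.01108) ≈ 53.623, so the balance reaches zero during payment 54.

54 months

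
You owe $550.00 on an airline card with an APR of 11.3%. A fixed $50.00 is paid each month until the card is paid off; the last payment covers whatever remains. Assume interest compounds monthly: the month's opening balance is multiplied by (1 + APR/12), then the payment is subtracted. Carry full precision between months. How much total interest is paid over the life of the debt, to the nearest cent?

$33.40

Monthly rate r = 11.3%/12 = 0.941667% = 0.00941667.
Payoff takes n = ⌈−ln(1 − rB₀/P)/ln(1+r)⌉ = ⌈11.667⌉ = 12 payments; the last is $33.40.
Total paid = 11·$50.00 + $33.40 = $583.40.
Total interest = total paid − principal = $583.40 − $550.00 = $33.40.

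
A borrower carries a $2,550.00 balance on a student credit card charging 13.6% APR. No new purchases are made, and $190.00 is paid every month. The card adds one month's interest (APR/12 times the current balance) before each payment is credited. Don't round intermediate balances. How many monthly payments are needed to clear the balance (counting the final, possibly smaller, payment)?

Monthly rate r = 13.6%/12 = 1.13333% = 0.0113333.
Recurrence: B ← B·(1+r) − $190.00.
Month 1: interest $28.90; balance after payment $2,388.90.
Month 2: interest $27.07; balance after payment $2,225.97.
Closed form: n = −ln(1 − rB₀/P)/ln(1+r) = −ln(0.84789)/ln(1.01133) ≈ 14.641, so the balance reaches zero during payment 15.

15 payments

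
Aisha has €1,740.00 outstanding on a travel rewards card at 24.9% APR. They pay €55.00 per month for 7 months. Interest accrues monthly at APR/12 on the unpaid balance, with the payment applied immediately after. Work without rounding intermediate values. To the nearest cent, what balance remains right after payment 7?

Monthly rate r = 24.9%/12 = 2.075% = 0.02075.
Each month: B ← B·(1+r) − €55.00.
Month 1: interest €36.10; balance after payment €1,721.11.
Month 2: interest €35.71; balance after payment €1,701.82.
Month 3: interest €35.31; balance after payment €1,682.13.
Month 4: interest €34.90; balance after payment €1,662.03.
Month 5: interest €34.49; balance after payment €1,641.52.
Month 6: interest €34.06; balance after payment €1,620.58.
Month 7: interest €33.63; balance after payment €1,599.21.

€1,599.21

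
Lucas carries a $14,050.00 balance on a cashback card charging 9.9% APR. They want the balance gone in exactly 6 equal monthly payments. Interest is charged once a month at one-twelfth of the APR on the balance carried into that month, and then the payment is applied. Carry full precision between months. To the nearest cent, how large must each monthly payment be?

Monthly rate r = 9.9%/12 = 0.825% = 0.00825.
Level-payment amortization: P = B₀·r / (1 − (1+r)^(−n)) = 14050.00·0.00825 / (1 − 1.00825^(−6)).
Denominator 1 − (1+r)^(−6) = 0.0481015582.
P = 115.913 / 0.0481015582 ≈ 2409.75.

$2,409.75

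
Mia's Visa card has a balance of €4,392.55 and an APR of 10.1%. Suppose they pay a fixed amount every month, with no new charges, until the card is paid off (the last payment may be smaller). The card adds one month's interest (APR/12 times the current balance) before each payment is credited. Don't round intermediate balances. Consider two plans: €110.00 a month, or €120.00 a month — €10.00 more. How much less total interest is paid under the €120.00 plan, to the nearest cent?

€102.91

Monthly rate r = 10.1%/12 = 0.841667% = 0.00841667.
At €110.00/mo: n = ⌈−ln(1 − rB₀/P)/ln(1+r)⌉ = 49 payments (last €95.98); total interest = total paid − €4,392.55 = €983.43.
At €120.00/mo: 44 payments (last €113.07); total interest €880.52.
Interest saved = €983.43 − €880.52 = €102.91.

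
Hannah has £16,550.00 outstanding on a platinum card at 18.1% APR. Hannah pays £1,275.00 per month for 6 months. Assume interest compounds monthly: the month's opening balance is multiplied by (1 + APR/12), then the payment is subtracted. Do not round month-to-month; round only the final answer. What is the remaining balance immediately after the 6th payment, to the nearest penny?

Monthly rate r = 18.1%/12 = 1.50833% = 0.0150833.
Each month: B ← B·(1+r) − £1,275.00.
Month 1: interest £249.63; balance after payment £15,524.63.
Month 2: interest £234.16; balance after payment £14,483.79.
Month 3: interest £218.46; balance after payment £13,427.26.
Month 4: interest £202.53; balance after payment £12,354.78.
Month 5: interest £186.35; balance after payment £11,266.14.
Month 6: interest £169.93; balance after payment £10,161.07.

£10,161.07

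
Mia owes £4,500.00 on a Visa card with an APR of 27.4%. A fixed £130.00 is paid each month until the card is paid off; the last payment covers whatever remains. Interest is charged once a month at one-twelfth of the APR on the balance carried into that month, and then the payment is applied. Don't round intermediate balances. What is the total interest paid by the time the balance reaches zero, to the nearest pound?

Monthly rate r = 27.4%/12 = 2.28333% = 0.0228333.
Payoff takes n = ⌈−ln(1 − rB₀/P)/ln(1+r)⌉ = ⌈69.208⌉ = 70 payments; the last is £27.30.
Total paid = 69·£130.00 + £27.30 = £8,997.30.
Total interest = total paid − principal = £8,997.30 − £4,500.00 = £4,497.30.

£4,497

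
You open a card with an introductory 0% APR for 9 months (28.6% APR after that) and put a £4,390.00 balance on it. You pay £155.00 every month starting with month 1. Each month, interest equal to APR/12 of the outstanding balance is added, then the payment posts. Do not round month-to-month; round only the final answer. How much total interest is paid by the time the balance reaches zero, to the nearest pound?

£1,067

Promo months 1–9 at r₀ = 0%/12 = 0; months 10+ at r₁ = 28.6%/12 = 0.0238333.
After month 9 (no interest yet): B = £4,390.00 − 9·£155.00 = £2,995.00.
Then at r₁ with £155.00/mo: n₂ = −ln(1 − r₁·B/P)/ln(1+r₁) ≈ 26.20 → 27 more payments.
Total paid = 35·£155.00 + £31.58 = £5,456.58; interest = £5,456.58 − £4,390.00 = £1,066.58.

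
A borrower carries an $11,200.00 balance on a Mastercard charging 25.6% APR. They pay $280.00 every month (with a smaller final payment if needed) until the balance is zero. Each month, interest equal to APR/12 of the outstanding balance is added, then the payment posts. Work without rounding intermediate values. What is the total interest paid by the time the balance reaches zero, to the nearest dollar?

$14,263

Monthly rate r = 25.6%/12 = 2.13333% = 0.0213333.
Payoff takes n = ⌈−ln(1 − rB₀/P)/ln(1+r)⌉ = ⌈90.937⌉ = 91 payments; the last is $262.63.
Total paid = 90·$280.00 + $262.63 = $25,462.63.
Total interest = total paid − principal = $25,462.63 − $11,200.00 = $14,262.63.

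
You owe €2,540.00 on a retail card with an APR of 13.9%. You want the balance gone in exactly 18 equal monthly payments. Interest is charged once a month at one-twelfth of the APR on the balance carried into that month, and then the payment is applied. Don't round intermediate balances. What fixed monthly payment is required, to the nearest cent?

€157.15

Monthly rate r = 13.9%/12 = 1.15833% = 0.0115833.
Level-payment amortization: P = B₀·r / (1 − (1+r)^(−n)) = 2540.00·0.0115833 / (1 − 1.01158^(−18)).
Denominator 1 − (1+r)^(−18) = 0.187225587.
P = 29.4217 / 0.187225587 ≈ 157.15.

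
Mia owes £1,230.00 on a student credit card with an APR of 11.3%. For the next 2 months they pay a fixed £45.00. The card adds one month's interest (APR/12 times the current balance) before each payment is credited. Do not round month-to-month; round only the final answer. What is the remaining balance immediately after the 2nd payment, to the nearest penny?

Monthly rate r = 11.3%/12 = 0.941667% = 0.00941667.
Each month: B ← B·(1+r) − £45.00.
Month 1: interest £11.58; balance after payment £1,196.58.
Month 2: interest £11.27; balance after payment £1,162.85.

£1,162.85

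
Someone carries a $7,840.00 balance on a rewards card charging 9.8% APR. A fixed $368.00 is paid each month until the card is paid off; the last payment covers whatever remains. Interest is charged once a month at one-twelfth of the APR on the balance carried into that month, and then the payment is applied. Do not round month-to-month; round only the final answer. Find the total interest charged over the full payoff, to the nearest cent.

Monthly rate r = 9.8%/12 = 0.816667% = 0.00816667.
Payoff takes n = ⌈−ln(1 − rB₀/P)/ln(1+r)⌉ = ⌈23.501⌉ = 24 payments; the last is $184.63.
Total paid = 23·$368.00 + $184.63 = $8,648.63.
Total interest = total paid − principal = $8,648.63 − $7,840.00 = $808.63.

$808.63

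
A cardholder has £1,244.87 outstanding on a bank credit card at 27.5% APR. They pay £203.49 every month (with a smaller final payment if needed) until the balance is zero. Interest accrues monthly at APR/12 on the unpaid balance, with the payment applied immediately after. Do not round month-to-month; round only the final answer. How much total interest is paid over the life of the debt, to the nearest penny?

£112.21

Monthly rate r = 27.5%/12 = 2.29167% = 0.0229167.
Payoff takes n = ⌈−ln(1 − rB₀/P)/ln(1+r)⌉ = ⌈6.666⌉ = 7 payments; the last is £136.14.
Total paid = 6·£203.49 + £136.14 = £1,357.08.
Total interest = total paid − principal = £1,357.08 − £1,244.87 = £112.21.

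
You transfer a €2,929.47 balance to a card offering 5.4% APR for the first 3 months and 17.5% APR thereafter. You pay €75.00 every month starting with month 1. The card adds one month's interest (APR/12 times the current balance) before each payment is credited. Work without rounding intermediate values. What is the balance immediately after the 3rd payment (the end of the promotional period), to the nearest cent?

€2,743.18

Promo months 1–3 at r₀ = 5.4%/12 = 0.0045; months 4+ at r₁ = 17.5%/12 = 0.0145833.
After month 3: iterate B ← B·(1+r₀) − €75.00 for 3 months → €2,743.18.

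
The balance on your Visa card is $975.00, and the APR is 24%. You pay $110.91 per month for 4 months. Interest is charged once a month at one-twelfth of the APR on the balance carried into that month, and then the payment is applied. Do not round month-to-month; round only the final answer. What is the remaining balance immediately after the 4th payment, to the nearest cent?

$598.24

Monthly rate r = 24%/12 = 2% = 0.02.
Each month: B ← B·(1+r) − $110.91.
Month 1: interest $19.50; balance after payment $883.59.
Month 2: interest $17.67; balance after payment $790.35.
Month 3: interest $15.81; balance after payment $695.25.
Month 4: interest $13.90; balance after payment $598.24.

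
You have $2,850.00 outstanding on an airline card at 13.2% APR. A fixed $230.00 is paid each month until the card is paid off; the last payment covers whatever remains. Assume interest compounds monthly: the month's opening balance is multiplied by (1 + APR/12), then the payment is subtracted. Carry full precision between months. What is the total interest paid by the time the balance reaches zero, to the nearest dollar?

$231

Monthly rate r = 13.2%/12 = 1.1% = 0.011.
Payoff takes n = ⌈−ln(1 − rB₀/P)/ln(1+r)⌉ = ⌈13.394⌉ = 14 payments; the last is $91.03.
Total paid = 13·$230.00 + $91.03 = $3,081.03.
Total interest = total paid − principal = $3,081.03 − $2,850.00 = $231.03.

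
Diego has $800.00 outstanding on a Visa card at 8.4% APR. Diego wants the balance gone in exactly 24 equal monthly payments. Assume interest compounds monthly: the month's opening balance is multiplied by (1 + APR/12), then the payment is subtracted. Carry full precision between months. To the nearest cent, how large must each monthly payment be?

$36.33

Monthly rate r = 8.4%/12 = 0.7% = 0.007.
Level-payment amortization: P = B₀·r / (1 − (1+r)^(−n)) = 800.00·0.007 / (1 − 1.007^(−24)).
Denominator 1 − (1+r)^(−24) = 0.15415126.
P = 5.6 / 0.15415126 ≈ 36.33.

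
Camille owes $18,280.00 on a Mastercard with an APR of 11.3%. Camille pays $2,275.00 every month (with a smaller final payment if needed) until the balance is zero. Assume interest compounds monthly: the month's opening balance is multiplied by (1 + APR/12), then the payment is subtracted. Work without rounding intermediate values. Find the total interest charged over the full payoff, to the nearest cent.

$820.47

Monthly rate r = 11.3%/12 = 0.941667% = 0.00941667.
Payoff takes n = ⌈−ln(1 − rB₀/P)/ln(1+r)⌉ = ⌈8.395⌉ = 9 payments; the last is $900.47.
Total paid = 8·$2,275.00 + $900.47 = $19,100.47.
Total interest = total paid − principal = $19,100.47 − $18,280.00 = $820.47.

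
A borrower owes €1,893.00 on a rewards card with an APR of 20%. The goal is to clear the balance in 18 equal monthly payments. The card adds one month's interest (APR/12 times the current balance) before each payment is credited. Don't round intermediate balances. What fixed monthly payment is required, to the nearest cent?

Monthly rate r = 20%/12 = 1.66667% = 0.0166667.
Level-payment amortization: P = B₀·r / (1 − (1+r)^(−n)) = 1893.00·0.0166667 / (1 − 1.01667^(−18)).
Denominator 1 − (1+r)^(−18) = 0.257347792.
P = 31.55 / 0.257347792 ≈ 122.60.

€122.60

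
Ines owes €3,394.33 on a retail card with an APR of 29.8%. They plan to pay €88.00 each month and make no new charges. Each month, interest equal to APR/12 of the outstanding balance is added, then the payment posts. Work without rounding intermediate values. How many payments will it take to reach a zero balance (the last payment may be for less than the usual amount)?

130 months

Monthly rate r = 29.8%/12 = 2.48333% = 0.0248333.
Recurrence: B ← B·(1+r) − €88.00.
Month 1: interest €84.29; balance after payment €3,390.62.
Month 2: interest €84.20; balance after payment €3,386.82.
Closed form: n = −ln(1 − rB₀/P)/ln(1+r) = −ln(0.04213)/ln(1.02483) ≈ 129.107, so the balance reaches zero during payment 130.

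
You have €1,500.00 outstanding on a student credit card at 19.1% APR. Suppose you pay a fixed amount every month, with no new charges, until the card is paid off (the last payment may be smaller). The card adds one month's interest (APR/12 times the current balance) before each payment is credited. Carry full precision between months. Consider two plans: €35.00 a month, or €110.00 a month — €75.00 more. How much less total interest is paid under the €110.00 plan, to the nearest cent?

€835.78

Monthly rate r = 19.1%/12 = 1.59167% = 0.0159167.
At €35.00/mo: n = ⌈−ln(1 − rB₀/P)/ln(1+r)⌉ = 73 payments (last €20.41); total interest = total paid − €1,500.00 = €1,040.41.
At €110.00/mo: 16 payments (last €54.63); total interest €204.63.
Interest saved = €1,040.41 − €204.63 = €835.78.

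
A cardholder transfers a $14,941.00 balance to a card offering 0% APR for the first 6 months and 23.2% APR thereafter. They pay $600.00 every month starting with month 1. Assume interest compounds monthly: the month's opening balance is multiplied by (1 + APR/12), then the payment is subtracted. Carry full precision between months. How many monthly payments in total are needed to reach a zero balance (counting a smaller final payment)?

Promo months 1–6 at r₀ = 0%/12 = 0; months 7+ at r₁ = 23.2%/12 = 0.0193333.
After month 6 (no interest yet): B = $14,941.00 − 6·$600.00 = $11,341.00.
Then at r₁ with $600.00/mo: n₂ = −ln(1 − r₁·B/P)/ln(1+r₁) ≈ 23.75 → 24 more payments.

30 months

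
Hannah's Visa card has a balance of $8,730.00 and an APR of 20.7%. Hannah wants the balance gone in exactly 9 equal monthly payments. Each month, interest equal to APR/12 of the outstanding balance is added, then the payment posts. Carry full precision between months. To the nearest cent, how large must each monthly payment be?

Monthly rate r = 20.7%/12 = 1.725% = 0.01725.
Level-payment amortization: P = B₀·r / (1 − (1+r)^(−n)) = 8730.00·0.01725 / (1 − 1.01725^(−9)).
Denominator 1 − (1+r)^(−9) = 0.142664685.
P = 150.592 / 0.142664685 ≈ 1055.57.

$1,055.57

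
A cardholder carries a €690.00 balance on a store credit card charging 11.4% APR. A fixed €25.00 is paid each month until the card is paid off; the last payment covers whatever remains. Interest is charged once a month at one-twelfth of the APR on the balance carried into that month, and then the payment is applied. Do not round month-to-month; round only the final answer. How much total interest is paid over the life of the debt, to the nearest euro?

Monthly rate r = 11.4%/12 = 0.95% = 0.0095.
Payoff takes n = ⌈−ln(1 − rB₀/P)/ln(1+r)⌉ = ⌈32.160⌉ = 33 payments; the last is €4.03.
Total paid = 32·€25.00 + €4.03 = €804.03.
Total interest = total paid − principal = €804.03 − €690.00 = €114.03.

€114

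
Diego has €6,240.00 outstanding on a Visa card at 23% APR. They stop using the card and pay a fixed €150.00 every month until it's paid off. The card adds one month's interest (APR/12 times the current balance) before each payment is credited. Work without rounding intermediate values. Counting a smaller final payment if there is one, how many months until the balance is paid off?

85 payments

Monthly rate r = 23%/12 = 1.91667% = 0.0191667.
Recurrence: B ← B·(1+r) − €150.00.
Month 1: interest €119.60; balance after payment €6,209.60.
Month 2: interest €119.02; balance after payment €6,178.62.
Closed form: n = −ln(1 − rB₀/P)/ln(1+r) = −ln(0.20267)/ln(1.01917) ≈ 84.075, so the balance reaches zero during payment 85.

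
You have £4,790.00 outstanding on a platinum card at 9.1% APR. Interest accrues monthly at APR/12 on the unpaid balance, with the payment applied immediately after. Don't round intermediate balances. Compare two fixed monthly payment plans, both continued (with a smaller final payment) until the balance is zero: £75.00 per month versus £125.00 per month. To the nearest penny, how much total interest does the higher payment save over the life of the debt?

£894.05

Monthly rate r = 9.1%/12 = 0.758333% = 0.00758333.
At £75.00/mo: n = ⌈−ln(1 − rB₀/P)/ln(1+r)⌉ = 88 payments (last £49.82); total interest = total paid − £4,790.00 = £1,784.82.
At £125.00/mo: 46 payments (last £55.77); total interest £890.77.
Interest saved = £1,784.82 − £890.77 = £894.05.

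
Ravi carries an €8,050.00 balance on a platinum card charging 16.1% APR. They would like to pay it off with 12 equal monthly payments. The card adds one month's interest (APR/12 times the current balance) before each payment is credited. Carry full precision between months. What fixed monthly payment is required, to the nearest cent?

€730.76

Monthly rate r = 16.1%/12 = 1.34167% = 0.0134167.
Level-payment amortization: P = B₀·r / (1 − (1+r)^(−n)) = 8050.00·0.0134167 / (1 − 1.01342^(−12)).
Denominator 1 − (1+r)^(−12) = 0.147796152.
P = 108.004 / 0.147796152 ≈ 730.76.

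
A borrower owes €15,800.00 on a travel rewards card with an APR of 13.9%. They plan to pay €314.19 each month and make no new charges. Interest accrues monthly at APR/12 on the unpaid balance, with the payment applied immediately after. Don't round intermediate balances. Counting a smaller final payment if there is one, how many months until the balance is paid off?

Monthly rate r = 13.9%/12 = 1.15833% = 0.0115833.
Recurrence: B ← B·(1+r) − €314.19.
Month 1: interest €183.02; balance after payment €15,668.83.
Month 2: interest €181.50; balance after payment €15,536.13.
Closed form: n = −ln(1 − rB₀/P)/ln(1+r) = −ln(0.4175)/ln(1.01158) ≈ 75.844, so the balance reaches zero during payment 76.

76 months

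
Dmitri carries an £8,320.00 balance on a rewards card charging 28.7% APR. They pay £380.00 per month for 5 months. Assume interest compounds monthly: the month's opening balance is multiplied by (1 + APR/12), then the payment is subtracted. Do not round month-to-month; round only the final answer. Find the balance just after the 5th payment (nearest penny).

Monthly rate r = 28.7%/12 = 2.39167% = 0.0239167.
Each month: B ← B·(1+r) − £380.00.
Month 1: interest £198.99; balance after payment £8,138.99.
Month 2: interest £194.66; balance after payment £7,953.64.
Month 3: interest £190.22; balance after payment £7,763.87.
Month 4: interest £185.69; balance after payment £7,569.55.
Month 5: interest £181.04; balance after payment £7,370.59.

£7,370.59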